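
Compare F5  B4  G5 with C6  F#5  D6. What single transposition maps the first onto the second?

up a perfect fifth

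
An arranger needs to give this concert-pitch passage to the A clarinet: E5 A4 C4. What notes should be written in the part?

Written C4 sounds as A3 on the A clarinet, so concert pitches are written a minor third up.
E5 becomes G5
A4 becomes C5
C4 becomes Eb4

G5 C5 Eb4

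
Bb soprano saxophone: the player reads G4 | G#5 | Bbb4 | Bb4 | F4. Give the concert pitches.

F4 F#5 Abb4 Ab4 Eb4

The Bb soprano saxophone sounds a major second below written, so transpose each written note down a major second.
G4 → F4
G#5 → F#5
Bbb4 → Abb4
Bb4 → Ab4
F4 → Eb4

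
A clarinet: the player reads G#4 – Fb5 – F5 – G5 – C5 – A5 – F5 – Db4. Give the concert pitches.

Written C4 on the A clarinet sounds as A3, a minor third lower; apply that shift to every note.
G#4 -> E#4
Fb5 -> Db5
F5 -> D5
G5 -> E5
C5 -> A4
A5 -> F#5
F5 -> D5
Db4 -> Bb3

E#4 Db5 D5 E5 A4 F#5 D5 Bb3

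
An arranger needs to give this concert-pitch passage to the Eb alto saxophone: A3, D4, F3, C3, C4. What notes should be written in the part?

The Eb alto saxophone sounds a major sixth below written, so the written part must be a major sixth above concert — transpose each note up.
A3 to F#4
D4 to B4
F3 to D4
C3 to A3
C4 to A4

F#4 B4 D4 A3 A4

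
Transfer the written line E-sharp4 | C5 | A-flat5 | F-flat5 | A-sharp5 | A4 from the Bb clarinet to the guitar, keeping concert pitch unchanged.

D#5 Bb5 Gb6 Ebb6 G#6 G5

First find concert pitch: the Bb clarinet sounds a major second below written, so E-sharp4 C5 A-flat5 F-flat5 A-sharp5 A4 sounds D#4 Bb4 Gb5 Ebb5 G#5 G4.
Then write for guitar: it sounds a perfect octave below written, so the part must be a perfect octave above concert.
D#4 → D#5
Bb4 → Bb5
Gb5 → Gb6
Ebb5 → Ebb6
G#5 → G#6
G4 → G5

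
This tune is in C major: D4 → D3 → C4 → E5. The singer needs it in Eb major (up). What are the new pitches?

From C up to Eb is a minor third; apply that to each pitch.
D4 to F4
D3 to F3
C4 to Eb4
E5 to G5

F4 F3 Eb4 G5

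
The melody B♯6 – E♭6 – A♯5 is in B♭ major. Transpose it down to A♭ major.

From B♭ down to A♭ is a major second; apply that to each pitch.
B#6 becomes A#6
Eb6 becomes Db6
A#5 becomes G#5

A#6 Db6 G#5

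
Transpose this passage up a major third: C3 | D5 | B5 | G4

E3 F#5 D#6 B4

C3: a third up reaches E, and 4 semitones makes it E3.
D5 up a major third is F#5.
B5 up a major third is D#6.
G4 up a major third is B4.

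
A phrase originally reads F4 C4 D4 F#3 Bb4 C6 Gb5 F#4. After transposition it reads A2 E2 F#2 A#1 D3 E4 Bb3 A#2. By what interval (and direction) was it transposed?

down a minor thirteenth

Take the first pair: F4 → A2. F to A spans 13 letter names, so the interval is some kind of thirteenth.
A2 to F4 is 20 semitones, which makes it a minor thirteenth; the second version is lower, so the direction is down.
Checking another pair — F#4 → A#2 — gives the same interval.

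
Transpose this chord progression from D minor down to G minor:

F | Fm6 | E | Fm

Bb Bbm6 A Bbm

D minor down to G minor is a perfect fifth; each chord root moves by that interval while the quality stays the same.
F: root F down a perfect fifth → Bb, giving Bb.
Fm6: root F down a perfect fifth → Bb, giving Bbm6.
E: root E down a perfect fifth → A, giving A.
Fm: root F down a perfect fifth → Bb, giving Bbm.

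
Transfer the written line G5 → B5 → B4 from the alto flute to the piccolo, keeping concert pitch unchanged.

D4 F#4 F#3

First find concert pitch: the alto flute sounds a perfect fourth below written, so G5 B5 B4 sounds D5 F#5 F#4.
Then write for piccolo: it sounds a perfect octave above written, so the part must be a perfect octave below concert.
D5 → D4
F#5 → F#4
F#4 → F#3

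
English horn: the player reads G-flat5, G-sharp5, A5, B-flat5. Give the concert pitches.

Cb5 C#5 D5 Eb5

Written C4 on the English horn sounds as F3, a perfect fifth lower; apply that shift to every note.
Gb5 → Cb5
G#5 → C#5
A5 → D5
Bb5 → Eb5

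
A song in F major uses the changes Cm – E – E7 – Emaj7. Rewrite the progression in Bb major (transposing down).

F major down to Bb major is a perfect fifth; each chord root moves by that interval while the quality stays the same.
Cm: root C down a perfect fifth → F, giving Fm.
E: root E down a perfect fifth → A, giving A.
E7: root E down a perfect fifth → A, giving A7.
Emaj7: root E down a perfect fifth → A, giving Amaj7.

Fm A A7 Amaj7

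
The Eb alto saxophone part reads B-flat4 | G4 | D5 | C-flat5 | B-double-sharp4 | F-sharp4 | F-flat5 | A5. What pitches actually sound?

The Eb alto saxophone sounds a major sixth below written, so transpose each written note down a major sixth.
Bb4 becomes Db4
G4 becomes Bb3
D5 becomes F4
Cb5 becomes Ebb4
B##4 becomes D##4
F#4 becomes A3
Fb5 becomes Abb4
A5 becomes C5

Db4 Bb3 F4 Ebb4 D##4 A3 Abb4 C5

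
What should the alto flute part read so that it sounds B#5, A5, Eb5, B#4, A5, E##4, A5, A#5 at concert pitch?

Written C4 sounds as G3 on the alto flute, so concert pitches are written a perfect fourth up.
B#5 gives E#6
A5 gives D6
Eb5 gives Ab5
B#4 gives E#5
A5 gives D6
E##4 gives A##4
A5 gives D6
A#5 gives D#6

E#6 D6 Ab5 E#5 D6 A##4 D6 D#6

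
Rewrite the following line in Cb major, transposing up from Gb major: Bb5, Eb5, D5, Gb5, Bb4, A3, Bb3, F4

Eb6 Ab5 G5 Cb6 Eb5 D4 Eb4 Bb4

From Gb up to Cb is a perfect fourth; apply that to each pitch.
Bb5 -> Eb6
Eb5 -> Ab5
D5 -> G5
Gb5 -> Cb6
Bb4 -> Eb5
A3 -> D4
Bb3 -> Eb4
F4 -> Bb4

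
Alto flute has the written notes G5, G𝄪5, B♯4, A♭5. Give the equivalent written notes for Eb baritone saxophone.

First find concert pitch: the alto flute sounds a perfect fourth below written, so G5 G𝄪5 B♯4 A♭5 sounds D5 D##5 F##4 Eb5.
Then write for Eb baritone saxophone: it sounds a major thirteenth below written, so the part must be a major thirteenth above concert.
D5 → B6
D##5 → B##6
F##4 → D##6
Eb5 → C7

B6 B##6 D##6 C7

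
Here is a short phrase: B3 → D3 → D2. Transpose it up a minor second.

C4 Eb3 Eb2

B3 becomes C4
D3 becomes Eb3
D2 becomes Eb2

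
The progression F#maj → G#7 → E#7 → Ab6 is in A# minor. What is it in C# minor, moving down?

Amaj B7 G#7 Cb6

A# minor down to C# minor is a major sixth; each chord root moves by that interval while the quality stays the same.
F#maj: root F# down a major sixth → A, giving Amaj.
G#7: root G# down a major sixth → B, giving B7.
E#7: root E# down a major sixth → G#, giving G#7.
Ab6: root Ab down a major sixth → Cb, giving Cb6.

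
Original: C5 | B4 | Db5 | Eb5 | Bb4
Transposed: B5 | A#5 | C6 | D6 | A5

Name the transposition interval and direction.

From C5 to B5 is 7 letter names — a seventh of some quality.
C5 to B5 is 11 semitones, which makes it a major seventh; the second version is higher, so the direction is up.
Checking another pair — Bb4 → A5 — gives the same interval.

up a major seventh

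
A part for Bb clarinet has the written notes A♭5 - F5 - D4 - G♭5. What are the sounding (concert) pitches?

Gb5 Eb5 C4 Fb5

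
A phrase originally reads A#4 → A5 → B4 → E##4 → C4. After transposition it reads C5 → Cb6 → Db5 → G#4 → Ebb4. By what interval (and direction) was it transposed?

up a diminished third

From A#4 to C5 is 3 letter names — a third of some quality.
A#4 to C5 is 2 semitones, which makes it a diminished third; the second version is higher, so the direction is up.
Checking another pair — C4 → Ebb4 — gives the same interval.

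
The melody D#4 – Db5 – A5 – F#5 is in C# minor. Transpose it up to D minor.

E4 Ebb5 Bb5 G5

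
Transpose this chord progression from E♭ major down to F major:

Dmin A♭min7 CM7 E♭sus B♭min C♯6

Emin Bbmin7 DM7 Fsus Cmin D#6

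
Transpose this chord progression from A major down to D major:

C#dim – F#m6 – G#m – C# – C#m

A major down to D major is a perfect fifth; each chord root moves by that interval while the quality stays the same.
C#dim: root C# down a perfect fifth → F#, giving F#dim.
F#m6: root F# down a perfect fifth → B, giving Bm6.
G#m: root G# down a perfect fifth → C#, giving C#m.
C#: root C# down a perfect fifth → F#, giving F#.
C#m: root C# down a perfect fifth → F#, giving F#m.

F#dim Bm6 C#m F# F#m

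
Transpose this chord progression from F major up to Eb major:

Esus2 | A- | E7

F major up to Eb major is a minor seventh; each chord root moves by that interval while the quality stays the same.
Esus2: root E up a minor seventh → D, giving Dsus2.
A-: root A up a minor seventh → G, giving G-.
E7: root E up a minor seventh → D, giving D7.

Dsus2 G- D7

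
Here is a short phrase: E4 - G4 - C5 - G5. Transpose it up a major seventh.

E4 becomes D#5
G4 becomes F#5
C5 becomes B5
G5 becomes F#6

D#5 F#5 B5 F#6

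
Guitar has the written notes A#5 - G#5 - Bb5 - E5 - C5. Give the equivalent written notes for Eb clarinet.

F##4 E#4 G4 C#4 A3

First find concert pitch: the guitar sounds a perfect octave below written, so A#5 G#5 Bb5 E5 C5 sounds A#4 G#4 Bb4 E4 C4.
Then write for Eb clarinet: it sounds a minor third above written, so the part must be a minor third below concert.
A#4 → F##4
G#4 → E#4
Bb4 → G4
E4 → C#4
C4 → A3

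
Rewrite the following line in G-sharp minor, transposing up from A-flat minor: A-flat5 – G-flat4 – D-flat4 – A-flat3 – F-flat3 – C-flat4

G#6 F#5 C#5 G#4 E4 B4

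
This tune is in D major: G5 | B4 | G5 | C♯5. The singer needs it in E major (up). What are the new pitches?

A5 C#5 A5 D#5

D major to E major up is a major second, so every note moves up by that interval.
G5 → A5
B4 → C#5
G5 → A5
C#5 → D#5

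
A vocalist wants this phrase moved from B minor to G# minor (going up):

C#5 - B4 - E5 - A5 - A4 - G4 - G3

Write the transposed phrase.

A#5 G#5 C#6 F#6 F#5 E5 E4

From B up to G# is a major sixth; apply that to each pitch.
C#5 -> A#5
B4 -> G#5
E5 -> C#6
A5 -> F#6
A4 -> F#5
G4 -> E5
G3 -> E4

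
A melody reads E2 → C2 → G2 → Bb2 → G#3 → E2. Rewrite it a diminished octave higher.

Eb3 Cb3 Gb3 Bbb3 G4 Eb3

E2 to Eb3
C2 to Cb3
G2 to Gb3
Bb2 to Bbb3
G#3 to G4
E2 to Eb3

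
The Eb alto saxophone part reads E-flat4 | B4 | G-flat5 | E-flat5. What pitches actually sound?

The Eb alto saxophone sounds a major sixth below written, so transpose each written note down a major sixth.
Eb4 gives Gb3
B4 gives D4
Gb5 gives Bbb4
Eb5 gives Gb4

Gb3 D4 Bbb4 Gb4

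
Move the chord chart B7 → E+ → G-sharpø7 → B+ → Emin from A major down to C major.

A major down to C major is a major sixth; each chord root moves by that interval while the quality stays the same.
B7: root B down a major sixth → D, giving D7.
E+: root E down a major sixth → G, giving G+.
G-sharpø7: root G-sharp down a major sixth → B, giving Bø7.
B+: root B down a major sixth → D, giving D+.
Emin: root E down a major sixth → G, giving Gmin.

D7 G+ Bø7 D+ Gmin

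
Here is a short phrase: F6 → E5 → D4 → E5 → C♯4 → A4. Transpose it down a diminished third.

F6 down a diminished third is D#6.
A diminished third down from E5 gives C##5.
D4: a third down reaches B, and 2 semitones makes it B#3.
A diminished third down from E5 gives C##5.
C#4: a third down reaches A, and 2 semitones makes it A##3.
A4: a third down reaches F, and 2 semitones makes it F##4.

D#6 C##5 B#3 C##5 A##3 F##4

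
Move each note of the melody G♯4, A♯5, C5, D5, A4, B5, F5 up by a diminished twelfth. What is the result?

D6 E7 Gb6 Ab6 Eb6 F7 Cb7

G#4 up a diminished twelfth is D6.
A#5: a twelfth up reaches E, and 18 semitones makes it E7.
A diminished twelfth up from C5 gives Gb6.
A diminished twelfth up from D5 gives Ab6.
A diminished twelfth up from A4 gives Eb6.
B5 up a diminished twelfth is F7.
F5: a twelfth up reaches C, and 18 semitones makes it Cb7.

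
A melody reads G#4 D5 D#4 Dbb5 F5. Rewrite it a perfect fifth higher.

A perfect fifth up from G#4 gives D#5.
D5: a fifth up reaches A, and 7 semitones makes it A5.
D#4: a fifth up reaches A, and 7 semitones makes it A#4.
Dbb5: a fifth up reaches A, and 7 semitones makes it Abb5.
A perfect fifth up from F5 gives C6.

D#5 A5 A#4 Abb5 C6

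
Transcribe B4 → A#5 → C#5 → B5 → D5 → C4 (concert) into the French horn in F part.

The French horn in F sounds a perfect fifth below written, so the written part must be a perfect fifth above concert — transpose each note up.
B4 gives F#5
A#5 gives E#6
C#5 gives G#5
B5 gives F#6
D5 gives A5
C4 gives G4

F#5 E#6 G#5 F#6 A5 G4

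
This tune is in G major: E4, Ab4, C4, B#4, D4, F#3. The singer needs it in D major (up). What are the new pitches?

B4 Eb5 G4 F##5 A4 C#4

From G up to D is a perfect fifth; apply that to each pitch.
E4 becomes B4
Ab4 becomes Eb5
C4 becomes G4
B#4 becomes F##5
D4 becomes A4
F#3 becomes C#4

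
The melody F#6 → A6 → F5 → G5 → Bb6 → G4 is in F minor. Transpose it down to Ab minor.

A5 C6 Ab4 Bb4 Db6 Bb3

From F down to Ab is a major sixth; apply that to each pitch.
F#6 becomes A5
A6 becomes C6
F5 becomes Ab4
G5 becomes Bb4
Bb6 becomes Db6
G4 becomes Bb3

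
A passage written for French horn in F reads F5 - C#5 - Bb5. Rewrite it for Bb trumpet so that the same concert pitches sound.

C5 G#4 F5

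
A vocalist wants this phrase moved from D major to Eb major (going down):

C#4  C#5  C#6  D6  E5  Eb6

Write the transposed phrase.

D3 D4 D5 Eb5 F4 Fb5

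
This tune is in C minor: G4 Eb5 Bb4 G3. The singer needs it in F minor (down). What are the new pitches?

C minor to F minor down is a perfect fifth, so every note moves down by that interval.
G4 becomes C4
Eb5 becomes Ab4
Bb4 becomes Eb4
G3 becomes C3

C4 Ab4 Eb4 C3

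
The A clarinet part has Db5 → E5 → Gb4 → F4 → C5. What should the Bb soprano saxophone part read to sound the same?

First find concert pitch: the A clarinet sounds a minor third below written, so Db5 E5 Gb4 F4 C5 sounds Bb4 C#5 Eb4 D4 A4.
Then write for Bb soprano saxophone: it sounds a major second below written, so the part must be a major second above concert.
Bb4 → C5
C#5 → D#5
Eb4 → F4
D4 → E4
A4 → B4

C5 D#5 F4 E4 B4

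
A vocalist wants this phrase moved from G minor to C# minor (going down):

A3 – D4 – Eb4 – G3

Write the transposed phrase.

D#3 G#3 A3 C#3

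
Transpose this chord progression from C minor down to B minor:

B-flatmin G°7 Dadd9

C minor down to B minor is a minor second; each chord root moves by that interval while the quality stays the same.
B-flatmin: root B-flat down a minor second → A, giving Amin.
G°7: root G down a minor second → F#, giving F#°7.
Dadd9: root D down a minor second → C#, giving C#add9.

Amin F#°7 C#add9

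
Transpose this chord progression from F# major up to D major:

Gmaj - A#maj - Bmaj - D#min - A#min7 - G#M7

F# major up to D major is a minor sixth; each chord root moves by that interval while the quality stays the same.
Gmaj: root G up a minor sixth → Eb, giving Ebmaj.
A#maj: root A# up a minor sixth → F#, giving F#maj.
Bmaj: root B up a minor sixth → G, giving Gmaj.
D#min: root D# up a minor sixth → B, giving Bmin.
A#min7: root A# up a minor sixth → F#, giving F#min7.
G#M7: root G# up a minor sixth → E, giving EM7.

Ebmaj F#maj Gmaj Bmin F#min7 EM7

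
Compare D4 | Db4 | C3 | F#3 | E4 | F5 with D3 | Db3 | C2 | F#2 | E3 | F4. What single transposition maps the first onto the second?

Take the first pair: D4 → D3. D to D spans 8 letter names, so the interval is some kind of octave.
D3 to D4 is 12 semitones, which makes it a perfect octave; the second version is lower, so the direction is down.
Checking another pair — F5 → F4 — gives the same interval.

down a perfect octave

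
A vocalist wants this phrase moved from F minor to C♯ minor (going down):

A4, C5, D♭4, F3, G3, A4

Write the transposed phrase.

F minor to C♯ minor down is a diminished fourth, so every note moves down by that interval.
A4 gives E#4
C5 gives G#4
Db4 gives A3
F3 gives C#3
G3 gives D#3
A4 gives E#4

E#4 G#4 A3 C#3 D#3 E#4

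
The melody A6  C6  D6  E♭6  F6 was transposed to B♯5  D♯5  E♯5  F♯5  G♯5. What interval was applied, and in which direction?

Take the first pair: A6 → B#5. A to B spans 7 letter names, so the interval is some kind of seventh.
B#5 to A6 is 9 semitones, which makes it a diminished seventh; the second version is lower, so the direction is down.
Checking another pair — F6 → G#5 — gives the same interval.

down a diminished seventh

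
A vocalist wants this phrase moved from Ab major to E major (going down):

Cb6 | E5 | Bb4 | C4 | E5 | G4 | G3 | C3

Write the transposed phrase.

G5 B#4 F#4 G#3 B#4 D#4 D#3 G#2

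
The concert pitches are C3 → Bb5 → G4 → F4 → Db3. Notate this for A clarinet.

Written C4 sounds as A3 on the A clarinet, so concert pitches are written a minor third up.
C3 becomes Eb3
Bb5 becomes Db6
G4 becomes Bb4
F4 becomes Ab4
Db3 becomes Fb3

Eb3 Db6 Bb4 Ab4 Fb3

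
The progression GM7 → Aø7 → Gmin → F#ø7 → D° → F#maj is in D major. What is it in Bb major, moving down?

D major down to Bb major is a major third; each chord root moves by that interval while the quality stays the same.
GM7: root G down a major third → Eb, giving EbM7.
Aø7: root A down a major third → F, giving Fø7.
Gmin: root G down a major third → Eb, giving Ebmin.
F#ø7: root F# down a major third → D, giving Dø7.
D°: root D down a major third → Bb, giving Bb°.
F#maj: root F# down a major third → D, giving Dmaj.

EbM7 Fø7 Ebmin Dø7 Bb° Dmaj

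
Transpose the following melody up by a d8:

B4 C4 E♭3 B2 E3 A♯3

Bb5 Cb5 Ebb4 Bb3 Eb4 A4

B4 -> Bb5
C4 -> Cb5
Eb3 -> Ebb4
B2 -> Bb3
E3 -> Eb4
A#3 -> A4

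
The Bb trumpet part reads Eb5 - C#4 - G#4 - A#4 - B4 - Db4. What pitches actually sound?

Db5 B3 F#4 G#4 A4 Cb4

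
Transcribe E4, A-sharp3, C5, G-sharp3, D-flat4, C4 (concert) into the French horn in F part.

B4 E#4 G5 D#4 Ab4 G4

The French horn in F sounds a perfect fifth below written, so the written part must be a perfect fifth above concert — transpose each note up.
E4 gives B4
A#3 gives E#4
C5 gives G5
G#3 gives D#4
Db4 gives Ab4
C4 gives G4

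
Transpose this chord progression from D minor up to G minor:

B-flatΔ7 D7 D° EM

D minor up to G minor is a perfect fourth; each chord root moves by that interval while the quality stays the same.
B-flatΔ7: root B-flat up a perfect fourth → Eb, giving EbΔ7.
D7: root D up a perfect fourth → G, giving G7.
D°: root D up a perfect fourth → G, giving G°.
EM: root E up a perfect fourth → A, giving AM.

EbΔ7 G7 G° AM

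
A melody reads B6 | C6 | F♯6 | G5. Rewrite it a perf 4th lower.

B6 -> F#6
C6 -> G5
F#6 -> C#6
G5 -> D5

F#6 G5 C#6 D5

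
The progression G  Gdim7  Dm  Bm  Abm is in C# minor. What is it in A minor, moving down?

C# minor down to A minor is a major third; each chord root moves by that interval while the quality stays the same.
G: root G down a major third → Eb, giving Eb.
Gdim7: root G down a major third → Eb, giving Ebdim7.
Dm: root D down a major third → Bb, giving Bbm.
Bm: root B down a major third → G, giving Gm.
Abm: root Ab down a major third → Fb, giving Fbm.

Eb Ebdim7 Bbm Gm Fbm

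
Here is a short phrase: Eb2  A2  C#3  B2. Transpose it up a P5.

Eb2 becomes Bb2
A2 becomes E3
C#3 becomes G#3
B2 becomes F#3

Bb2 E3 G#3 F#3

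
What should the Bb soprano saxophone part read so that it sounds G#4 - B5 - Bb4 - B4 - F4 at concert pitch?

The Bb soprano saxophone sounds a major second below written, so the written part must be a major second above concert — transpose each note up.
G#4 to A#4
B5 to C#6
Bb4 to C5
B4 to C#5
F4 to G4

A#4 C#6 C5 C#5 G4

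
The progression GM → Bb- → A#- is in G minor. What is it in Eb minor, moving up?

EbM Gb- F#-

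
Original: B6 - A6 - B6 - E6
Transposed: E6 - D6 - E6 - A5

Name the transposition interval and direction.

down a perfect fifth

Take the first pair: B6 → E6. B to E spans 5 letter names, so the interval is some kind of fifth.
E6 to B6 is 7 semitones, which makes it a perfect fifth; the second version is lower, so the direction is down.
Checking another pair — E6 → A5 — gives the same interval.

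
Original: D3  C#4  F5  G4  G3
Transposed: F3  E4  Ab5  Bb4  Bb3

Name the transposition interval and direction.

up a minor third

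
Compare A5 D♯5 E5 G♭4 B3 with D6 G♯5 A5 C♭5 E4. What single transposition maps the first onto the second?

up a perfect fourth

Take the first pair: A5 → D6. A to D spans 4 letter names, so the interval is some kind of fourth.
A5 to D6 is 5 semitones, which makes it a perfect fourth; the second version is higher, so the direction is up.
Checking another pair — B3 → E4 — gives the same interval.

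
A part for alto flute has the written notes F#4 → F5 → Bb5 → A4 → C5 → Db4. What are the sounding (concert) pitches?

C#4 C5 F5 E4 G4 Ab3

Written C4 on the alto flute sounds as G3, a perfect fourth lower; apply that shift to every note.
F#4 -> C#4
F5 -> C5
Bb5 -> F5
A4 -> E4
C5 -> G4
Db4 -> Ab3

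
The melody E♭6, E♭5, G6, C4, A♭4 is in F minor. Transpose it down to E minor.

D6 D5 F#6 B3 G4

From F down to E is a minor second; apply that to each pitch.
Eb6 -> D6
Eb5 -> D5
G6 -> F#6
C4 -> B3
Ab4 -> G4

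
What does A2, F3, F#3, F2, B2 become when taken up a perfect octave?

A perfect octave up from A2 gives A3.
A perfect octave up from F3 gives F4.
F#3: an octave up reaches F, and 12 semitones makes it F#4.
A perfect octave up from F2 gives F3.
B2 up a perfect octave is B3.

A3 F4 F#4 F3 B3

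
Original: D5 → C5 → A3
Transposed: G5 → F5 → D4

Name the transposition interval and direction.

up a perfect fourth

From D5 to G5 is 4 letter names — a fourth of some quality.
D5 to G5 is 5 semitones, which makes it a perfect fourth; the second version is higher, so the direction is up.
Checking another pair — A3 → D4 — gives the same interval.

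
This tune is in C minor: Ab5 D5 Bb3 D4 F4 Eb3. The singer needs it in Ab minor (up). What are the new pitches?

Fb6 Bb5 Gb4 Bb4 Db5 Cb4

C minor to Ab minor up is a minor sixth, so every note moves up by that interval.
Ab5 → Fb6
D5 → Bb5
Bb3 → Gb4
D4 → Bb4
F4 → Db5
Eb3 → Cb4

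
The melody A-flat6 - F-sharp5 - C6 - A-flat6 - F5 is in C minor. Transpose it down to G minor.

Eb6 C#5 G5 Eb6 C5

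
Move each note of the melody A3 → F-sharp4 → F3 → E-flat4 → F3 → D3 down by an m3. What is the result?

A3 becomes F#3
F#4 becomes D#4
F3 becomes D3
Eb4 becomes C4
F3 becomes D3
D3 becomes B2

F#3 D#4 D3 C4 D3 B2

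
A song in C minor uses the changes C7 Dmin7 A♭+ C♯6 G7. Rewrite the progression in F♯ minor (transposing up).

C minor up to F♯ minor is an augmented fourth; each chord root moves by that interval while the quality stays the same.
C7: root C up an augmented fourth → F#, giving F#7.
Dmin7: root D up an augmented fourth → G#, giving G#min7.
A♭+: root A♭ up an augmented fourth → D, giving D+.
C♯6: root C♯ up an augmented fourth → F##, giving F##6.
G7: root G up an augmented fourth → C#, giving C#7.

F#7 G#min7 D+ F##6 C#7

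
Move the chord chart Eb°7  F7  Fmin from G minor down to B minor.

G°7 A7 Amin

G minor down to B minor is a minor sixth; each chord root moves by that interval while the quality stays the same.
Eb°7: root Eb down a minor sixth → G, giving G°7.
F7: root F down a minor sixth → A, giving A7.
Fmin: root F down a minor sixth → A, giving Amin.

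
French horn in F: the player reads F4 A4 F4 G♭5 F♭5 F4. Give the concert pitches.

Bb3 D4 Bb3 Cb5 Bbb4 Bb3

The French horn in F sounds a perfect fifth below written, so transpose each written note down a perfect fifth.
F4 → Bb3
A4 → D4
F4 → Bb3
Gb5 → Cb5
Fb5 → Bbb4
F4 → Bb3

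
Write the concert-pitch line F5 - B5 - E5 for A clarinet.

Ab5 D6 G5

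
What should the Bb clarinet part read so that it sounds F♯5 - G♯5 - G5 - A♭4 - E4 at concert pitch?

G#5 A#5 A5 Bb4 F#4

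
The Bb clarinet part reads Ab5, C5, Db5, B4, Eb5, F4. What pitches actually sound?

Gb5 Bb4 Cb5 A4 Db5 Eb4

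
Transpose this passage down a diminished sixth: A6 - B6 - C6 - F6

A6: a sixth down reaches C, and 7 semitones makes it C##6.
B6 down a diminished sixth is D##6.
C6: a sixth down reaches E, and 7 semitones makes it E#5.
F6 down a diminished sixth is A#5.

C##6 D##6 E#5 A#5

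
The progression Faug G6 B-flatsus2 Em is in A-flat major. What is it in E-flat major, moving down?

A-flat major down to E-flat major is a perfect fourth; each chord root moves by that interval while the quality stays the same.
Faug: root F down a perfect fourth → C, giving Caug.
G6: root G down a perfect fourth → D, giving D6.
B-flatsus2: root B-flat down a perfect fourth → F, giving Fsus2.
Em: root E down a perfect fourth → B, giving Bm.

Caug D6 Fsus2 Bm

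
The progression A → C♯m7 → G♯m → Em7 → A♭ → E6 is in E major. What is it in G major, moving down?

E major down to G major is a major sixth; each chord root moves by that interval while the quality stays the same.
A: root A down a major sixth → C, giving C.
C♯m7: root C♯ down a major sixth → E, giving Em7.
G♯m: root G♯ down a major sixth → B, giving Bm.
Em7: root E down a major sixth → G, giving Gm7.
A♭: root A♭ down a major sixth → Cb, giving Cb.
E6: root E down a major sixth → G, giving G6.

C Em7 Bm Gm7 Cb G6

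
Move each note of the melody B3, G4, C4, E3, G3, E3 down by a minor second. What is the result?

A#3 F#4 B3 D#3 F#3 D#3

B3: a second down reaches A, and 1 semitone makes it A#3.
G4 down a minor second is F#4.
A minor second down from C4 gives B3.
A minor second down from E3 gives D#3.
A minor second down from G3 gives F#3.
E3: a second down reaches D, and 1 semitone makes it D#3.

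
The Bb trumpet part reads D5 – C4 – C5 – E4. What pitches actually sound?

Written C4 on the Bb trumpet sounds as Bb3, a major second lower; apply that shift to every note.
D5 → C5
C4 → Bb3
C5 → Bb4
E4 → D4

C5 Bb3 Bb4 D4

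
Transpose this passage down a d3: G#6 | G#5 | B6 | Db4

E##6 E##5 G##6 B3

G#6 becomes E##6
G#5 becomes E##5
B6 becomes G##6
Db4 becomes B3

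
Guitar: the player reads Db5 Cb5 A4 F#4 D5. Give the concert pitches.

Db4 Cb4 A3 F#3 D4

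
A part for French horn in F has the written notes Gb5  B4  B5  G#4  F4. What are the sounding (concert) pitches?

Cb5 E4 E5 C#4 Bb3

The French horn in F sounds a perfect fifth below written, so transpose each written note down a perfect fifth.
Gb5 -> Cb5
B4 -> E4
B5 -> E5
G#4 -> C#4
F4 -> Bb3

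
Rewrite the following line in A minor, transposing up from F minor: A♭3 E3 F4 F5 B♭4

F minor to A minor up is a major third, so every note moves up by that interval.
Ab3 becomes C4
E3 becomes G#3
F4 becomes A4
F5 becomes A5
Bb4 becomes D5

C4 G#3 A4 A5 D5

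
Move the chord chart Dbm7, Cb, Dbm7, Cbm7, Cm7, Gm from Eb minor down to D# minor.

Eb minor down to D# minor is a diminished second; each chord root moves by that interval while the quality stays the same.
Dbm7: root Db down a diminished second → C#, giving C#m7.
Cb: root Cb down a diminished second → B, giving B.
Dbm7: root Db down a diminished second → C#, giving C#m7.
Cbm7: root Cb down a diminished second → B, giving Bm7.
Cm7: root C down a diminished second → B#, giving B#m7.
Gm: root G down a diminished second → F##, giving F##m.

C#m7 B C#m7 Bm7 B#m7 F##m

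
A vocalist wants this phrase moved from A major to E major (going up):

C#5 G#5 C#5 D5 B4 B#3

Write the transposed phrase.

G#5 D#6 G#5 A5 F#5 F##4

A major to E major up is a perfect fifth, so every note moves up by that interval.
C#5 -> G#5
G#5 -> D#6
C#5 -> G#5
D5 -> A5
B4 -> F#5
B#3 -> F##4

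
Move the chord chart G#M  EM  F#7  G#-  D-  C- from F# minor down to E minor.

F#M DM E7 F#- C- Bb-

F# minor down to E minor is a major second; each chord root moves by that interval while the quality stays the same.
G#M: root G# down a major second → F#, giving F#M.
EM: root E down a major second → D, giving DM.
F#7: root F# down a major second → E, giving E7.
G#-: root G# down a major second → F#, giving F#-.
D-: root D down a major second → C, giving C-.
C-: root C down a major second → Bb, giving Bb-.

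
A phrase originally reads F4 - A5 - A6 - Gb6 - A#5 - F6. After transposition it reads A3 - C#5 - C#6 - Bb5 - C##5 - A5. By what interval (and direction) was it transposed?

From F4 to A3 is 6 letter names — a sixth of some quality.
A3 to F4 is 8 semitones, which makes it a minor sixth; the second version is lower, so the direction is down.
Checking another pair — F6 → A5 — gives the same interval.

down a minor sixth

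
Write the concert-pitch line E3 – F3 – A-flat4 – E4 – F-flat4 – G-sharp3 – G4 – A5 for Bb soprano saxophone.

Written C4 sounds as Bb3 on the Bb soprano saxophone, so concert pitches are written a major second up.
E3 → F#3
F3 → G3
Ab4 → Bb4
E4 → F#4
Fb4 → Gb4
G#3 → A#3
G4 → A4
A5 → B5

F#3 G3 Bb4 F#4 Gb4 A#3 A4 B5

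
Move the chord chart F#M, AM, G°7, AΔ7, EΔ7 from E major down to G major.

E major down to G major is a major sixth; each chord root moves by that interval while the quality stays the same.
F#M: root F# down a major sixth → A, giving AM.
AM: root A down a major sixth → C, giving CM.
G°7: root G down a major sixth → Bb, giving Bb°7.
AΔ7: root A down a major sixth → C, giving CΔ7.
EΔ7: root E down a major sixth → G, giving GΔ7.

AM CM Bb°7 CΔ7 GΔ7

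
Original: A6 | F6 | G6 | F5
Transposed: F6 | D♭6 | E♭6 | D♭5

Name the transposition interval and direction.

down a major third

From A6 to F6 is 3 letter names — a third of some quality.
F6 to A6 is 4 semitones, which makes it a major third; the second version is lower, so the direction is down.
Checking another pair — F5 → Db5 — gives the same interval.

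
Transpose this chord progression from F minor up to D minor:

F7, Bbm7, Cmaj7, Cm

D7 Gm7 Amaj7 Am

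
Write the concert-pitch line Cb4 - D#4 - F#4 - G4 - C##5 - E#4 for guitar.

Cb5 D#5 F#5 G5 C##6 E#5

Written C4 sounds as C3 on the guitar, so concert pitches are written a perfect octave up.
Cb4 becomes Cb5
D#4 becomes D#5
F#4 becomes F#5
G4 becomes G5
C##5 becomes C##6
E#4 becomes E#5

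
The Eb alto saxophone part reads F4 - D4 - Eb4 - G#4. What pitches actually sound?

The Eb alto saxophone sounds a major sixth below written, so transpose each written note down a major sixth.
F4 → Ab3
D4 → F3
Eb4 → Gb3
G#4 → B3

Ab3 F3 Gb3 B3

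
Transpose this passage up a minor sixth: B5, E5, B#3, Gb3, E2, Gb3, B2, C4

G6 C6 G#4 Ebb4 C3 Ebb4 G3 Ab4

A minor sixth up from B5 gives G6.
A minor sixth up from E5 gives C6.
B#3: a sixth up reaches G, and 8 semitones makes it G#4.
Gb3: a sixth up reaches E, and 8 semitones makes it Ebb4.
E2: a sixth up reaches C, and 8 semitones makes it C3.
Gb3 up a minor sixth is Ebb4.
B2: a sixth up reaches G, and 8 semitones makes it G3.
C4 up a minor sixth is Ab4.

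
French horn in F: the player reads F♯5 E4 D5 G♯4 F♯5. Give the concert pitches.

B4 A3 G4 C#4 B4

Written C4 on the French horn in F sounds as F3, a perfect fifth lower; apply that shift to every note.
F#5 -> B4
E4 -> A3
D5 -> G4
G#4 -> C#4
F#5 -> B4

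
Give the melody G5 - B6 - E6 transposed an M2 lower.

F5 A6 D6

A major second down from G5 gives F5.
B6: a second down reaches A, and 2 semitones makes it A6.
E6 down a major second is D6.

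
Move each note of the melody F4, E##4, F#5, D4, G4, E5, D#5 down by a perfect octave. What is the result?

F3 E##3 F#4 D3 G3 E4 D#4

F4: an octave down reaches F, and 12 semitones makes it F3.
A perfect octave down from E##4 gives E##3.
F#5: an octave down reaches F, and 12 semitones makes it F#4.
D4 down a perfect octave is D3.
G4: an octave down reaches G, and 12 semitones makes it G3.
E5: an octave down reaches E, and 12 semitones makes it E4.
D#5 down a perfect octave is D#4.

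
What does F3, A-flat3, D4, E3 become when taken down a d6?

F3 -> A#2
Ab3 -> C#3
D4 -> F##3
E3 -> G##2

A#2 C#3 F##3 G##2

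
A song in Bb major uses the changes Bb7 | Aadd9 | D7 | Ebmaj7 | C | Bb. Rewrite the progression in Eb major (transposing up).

Bb major up to Eb major is a perfect fourth; each chord root moves by that interval while the quality stays the same.
Bb7: root Bb up a perfect fourth → Eb, giving Eb7.
Aadd9: root A up a perfect fourth → D, giving Dadd9.
D7: root D up a perfect fourth → G, giving G7.
Ebmaj7: root Eb up a perfect fourth → Ab, giving Abmaj7.
C: root C up a perfect fourth → F, giving F.
Bb: root Bb up a perfect fourth → Eb, giving Eb.

Eb7 Dadd9 G7 Abmaj7 F Eb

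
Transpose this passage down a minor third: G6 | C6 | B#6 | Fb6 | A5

E6 A5 G##6 Db6 F#5

A minor third down from G6 gives E6.
C6: a third down reaches A, and 3 semitones makes it A5.
B#6: a third down reaches G, and 3 semitones makes it G##6.
A minor third down from Fb6 gives Db6.
A5: a third down reaches F, and 3 semitones makes it F#5.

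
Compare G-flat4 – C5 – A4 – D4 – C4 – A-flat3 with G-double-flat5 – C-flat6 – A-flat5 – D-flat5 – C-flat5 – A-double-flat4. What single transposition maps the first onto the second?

up a diminished octave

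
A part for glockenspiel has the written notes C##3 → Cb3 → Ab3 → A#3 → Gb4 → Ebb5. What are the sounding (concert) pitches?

C##5 Cb5 Ab5 A#5 Gb6 Ebb7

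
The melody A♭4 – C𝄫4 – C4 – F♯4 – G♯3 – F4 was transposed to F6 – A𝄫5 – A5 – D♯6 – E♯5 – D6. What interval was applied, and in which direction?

up a major thirteenth

From Ab4 to F6 is 13 letter names — a thirteenth of some quality.
Ab4 to F6 is 21 semitones, which makes it a major thirteenth; the second version is higher, so the direction is up.
Checking another pair — F4 → D6 — gives the same interval.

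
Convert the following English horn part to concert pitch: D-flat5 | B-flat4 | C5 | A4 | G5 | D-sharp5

The English horn sounds a perfect fifth below written, so transpose each written note down a perfect fifth.
Db5 → Gb4
Bb4 → Eb4
C5 → F4
A4 → D4
G5 → C5
D#5 → G#4

Gb4 Eb4 F4 D4 C5 G#4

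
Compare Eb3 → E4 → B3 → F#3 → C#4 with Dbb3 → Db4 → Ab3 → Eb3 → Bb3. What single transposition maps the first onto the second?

down an augmented second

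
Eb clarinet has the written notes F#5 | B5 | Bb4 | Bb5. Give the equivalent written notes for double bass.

A6 D7 Db6 Db7

First find concert pitch: the Eb clarinet sounds a minor third above written, so F#5 B5 Bb4 Bb5 sounds A5 D6 Db5 Db6.
Then write for double bass: it sounds a perfect octave below written, so the part must be a perfect octave above concert.
A5 → A6
D6 → D7
Db5 → Db6
Db6 → Db7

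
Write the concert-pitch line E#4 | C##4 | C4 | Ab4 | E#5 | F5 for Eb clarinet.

C##4 A##3 A3 F4 C##5 D5

The Eb clarinet sounds a minor third above written, so the written part must be a minor third below concert — transpose each note down.
E#4 gives C##4
C##4 gives A##3
C4 gives A3
Ab4 gives F4
E#5 gives C##5
F5 gives D5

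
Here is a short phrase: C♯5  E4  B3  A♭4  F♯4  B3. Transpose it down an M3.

A4 C4 G3 Fb4 D4 G3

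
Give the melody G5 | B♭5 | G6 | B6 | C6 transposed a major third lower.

Eb5 Gb5 Eb6 G6 Ab5

G5: a third down reaches E, and 4 semitones makes it Eb5.
Bb5 down a major third is Gb5.
G6 down a major third is Eb6.
A major third down from B6 gives G6.
C6: a third down reaches A, and 4 semitones makes it Ab5.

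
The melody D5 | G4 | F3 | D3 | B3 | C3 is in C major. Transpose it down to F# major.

From C down to F# is a diminished fifth; apply that to each pitch.
D5 -> G#4
G4 -> C#4
F3 -> B2
D3 -> G#2
B3 -> E#3
C3 -> F#2

G#4 C#4 B2 G#2 E#3 F#2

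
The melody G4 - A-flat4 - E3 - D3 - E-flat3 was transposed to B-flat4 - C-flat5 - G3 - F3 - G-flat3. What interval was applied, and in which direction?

up a minor third

Take the first pair: G4 → Bb4. G to B spans 3 letter names, so the interval is some kind of third.
G4 to Bb4 is 3 semitones, which makes it a minor third; the second version is higher, so the direction is up.
Checking another pair — Eb3 → Gb3 — gives the same interval.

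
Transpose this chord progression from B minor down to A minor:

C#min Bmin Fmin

Bmin Amin Ebmin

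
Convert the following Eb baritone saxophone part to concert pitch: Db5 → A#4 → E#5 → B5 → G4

Fb3 C#3 G#3 D4 Bb2

The Eb baritone saxophone sounds a major thirteenth below written, so transpose each written note down a major thirteenth.
Db5 -> Fb3
A#4 -> C#3
E#5 -> G#3
B5 -> D4
G4 -> Bb2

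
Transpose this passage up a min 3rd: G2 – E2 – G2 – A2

Bb2 G2 Bb2 C3

A minor third up from G2 gives Bb2.
E2: a third up reaches G, and 3 semitones makes it G2.
G2: a third up reaches B, and 3 semitones makes it Bb2.
A minor third up from A2 gives C3.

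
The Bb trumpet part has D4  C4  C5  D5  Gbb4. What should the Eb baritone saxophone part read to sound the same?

A5 G5 G6 A6 Dbb6

First find concert pitch: the Bb trumpet sounds a major second below written, so D4 C4 C5 D5 Gbb4 sounds C4 Bb3 Bb4 C5 Fbb4.
Then write for Eb baritone saxophone: it sounds a major thirteenth below written, so the part must be a major thirteenth above concert.
C4 → A5
Bb3 → G5
Bb4 → G6
C5 → A6
Fbb4 → Dbb6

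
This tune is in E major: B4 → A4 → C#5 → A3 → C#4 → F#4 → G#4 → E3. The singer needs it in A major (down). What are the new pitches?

E major to A major down is a perfect fifth, so every note moves down by that interval.
B4 gives E4
A4 gives D4
C#5 gives F#4
A3 gives D3
C#4 gives F#3
F#4 gives B3
G#4 gives C#4
E3 gives A2

E4 D4 F#4 D3 F#3 B3 C#4 A2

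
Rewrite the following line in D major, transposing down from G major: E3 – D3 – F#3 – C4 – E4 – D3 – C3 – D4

From G down to D is a perfect fourth; apply that to each pitch.
E3 to B2
D3 to A2
F#3 to C#3
C4 to G3
E4 to B3
D3 to A2
C3 to G2
D4 to A3

B2 A2 C#3 G3 B3 A2 G2 A3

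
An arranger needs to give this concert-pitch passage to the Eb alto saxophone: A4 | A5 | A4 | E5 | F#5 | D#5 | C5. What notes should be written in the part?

The Eb alto saxophone sounds a major sixth below written, so the written part must be a major sixth above concert — transpose each note up.
A4 to F#5
A5 to F#6
A4 to F#5
E5 to C#6
F#5 to D#6
D#5 to B#5
C5 to A5

F#5 F#6 F#5 C#6 D#6 B#5 A5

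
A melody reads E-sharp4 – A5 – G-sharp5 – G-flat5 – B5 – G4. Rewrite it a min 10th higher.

E#4 → G#5
A5 → C7
G#5 → B6
Gb5 → Bbb6
B5 → D7
G4 → Bb5

G#5 C7 B6 Bbb6 D7 Bb5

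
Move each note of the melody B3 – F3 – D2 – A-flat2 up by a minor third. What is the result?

B3 -> D4
F3 -> Ab3
D2 -> F2
Ab2 -> Cb3

D4 Ab3 F2 Cb3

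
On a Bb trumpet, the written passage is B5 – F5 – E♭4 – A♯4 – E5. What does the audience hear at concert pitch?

Written C4 on the Bb trumpet sounds as Bb3, a major second lower; apply that shift to every note.
B5 to A5
F5 to Eb5
Eb4 to Db4
A#4 to G#4
E5 to D5

A5 Eb5 Db4 G#4 D5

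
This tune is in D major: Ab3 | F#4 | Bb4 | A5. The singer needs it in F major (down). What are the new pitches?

Cb3 A3 Db4 C5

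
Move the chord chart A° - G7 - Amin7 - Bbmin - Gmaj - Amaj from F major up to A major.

F major up to A major is a major third; each chord root moves by that interval while the quality stays the same.
A°: root A up a major third → C#, giving C#°.
G7: root G up a major third → B, giving B7.
Amin7: root A up a major third → C#, giving C#min7.
Bbmin: root Bb up a major third → D, giving Dmin.
Gmaj: root G up a major third → B, giving Bmaj.
Amaj: root A up a major third → C#, giving C#maj.

C#° B7 C#min7 Dmin Bmaj C#maj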